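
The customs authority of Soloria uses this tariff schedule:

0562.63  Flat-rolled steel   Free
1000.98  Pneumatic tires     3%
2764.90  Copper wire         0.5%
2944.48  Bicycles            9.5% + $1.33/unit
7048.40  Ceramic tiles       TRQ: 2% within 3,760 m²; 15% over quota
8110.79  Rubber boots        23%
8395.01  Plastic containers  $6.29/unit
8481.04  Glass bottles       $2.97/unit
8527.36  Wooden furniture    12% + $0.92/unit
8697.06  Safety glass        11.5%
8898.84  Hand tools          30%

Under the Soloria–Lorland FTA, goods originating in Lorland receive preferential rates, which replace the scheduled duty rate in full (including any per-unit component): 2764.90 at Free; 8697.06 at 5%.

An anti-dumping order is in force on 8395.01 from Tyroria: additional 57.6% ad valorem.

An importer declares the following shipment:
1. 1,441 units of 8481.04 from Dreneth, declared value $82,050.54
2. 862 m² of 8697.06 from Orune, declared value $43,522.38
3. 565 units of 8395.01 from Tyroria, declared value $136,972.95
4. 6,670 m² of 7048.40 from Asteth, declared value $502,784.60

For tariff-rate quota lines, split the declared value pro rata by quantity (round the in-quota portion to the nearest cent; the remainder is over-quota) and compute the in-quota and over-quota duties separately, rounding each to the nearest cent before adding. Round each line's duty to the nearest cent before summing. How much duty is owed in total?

Line 1 (8481.04, Dreneth, 1,441 units, $82,050.54):
Base rate for 8481.04 is $2.97/unit.
Duty = 1,441 × $2.97 = $4,279.77.
Line 2 (8697.06, Orune, 862 m², $43,522.38):
Base rate for 8697.06 is 11.5%.
8697.06 has an FTA preferential rate, but origin Orune is not Lorland; base rate stands.
Duty = $43,522.38 × 11.5% = $5,005.07.
Line 3 (8395.01, Tyroria, 565 units, $136,972.95):
Base rate for 8395.01 is $6.29/unit.
Additional duty on 8395.01 from Tyroria: +57.6% ad valorem. Applied ad valorem rate = 57.6%.
Duty = $136,972.95 × 57.6% + 565 × $6.29 = $82,450.27.
Line 4 (7048.40, Asteth, 6,670 m², $502,784.60):
Code 7048.40 is under a tariff-rate quota (threshold 3,760 m²). In-quota: 3,760 m² at 2%; over-quota: 2,910 m² at 15%.
Pro-rata value split: in-quota = $502,784.60 × 3,760/6,670 = $283,428.80; over-quota = $502,784.60 − $283,428.80 = $219,355.80.
In-quota duty = $283,428.80 × 2% = $5,668.58. Over-quota duty = $219,355.80 × 15% = $32,903.37.
Line duty = $5,668.58 + $32,903.37 = $38,571.95.
Total = $4,279.77 + $5,005.07 + $82,450.27 + $38,571.95 = $130,307.06.

$130,307.06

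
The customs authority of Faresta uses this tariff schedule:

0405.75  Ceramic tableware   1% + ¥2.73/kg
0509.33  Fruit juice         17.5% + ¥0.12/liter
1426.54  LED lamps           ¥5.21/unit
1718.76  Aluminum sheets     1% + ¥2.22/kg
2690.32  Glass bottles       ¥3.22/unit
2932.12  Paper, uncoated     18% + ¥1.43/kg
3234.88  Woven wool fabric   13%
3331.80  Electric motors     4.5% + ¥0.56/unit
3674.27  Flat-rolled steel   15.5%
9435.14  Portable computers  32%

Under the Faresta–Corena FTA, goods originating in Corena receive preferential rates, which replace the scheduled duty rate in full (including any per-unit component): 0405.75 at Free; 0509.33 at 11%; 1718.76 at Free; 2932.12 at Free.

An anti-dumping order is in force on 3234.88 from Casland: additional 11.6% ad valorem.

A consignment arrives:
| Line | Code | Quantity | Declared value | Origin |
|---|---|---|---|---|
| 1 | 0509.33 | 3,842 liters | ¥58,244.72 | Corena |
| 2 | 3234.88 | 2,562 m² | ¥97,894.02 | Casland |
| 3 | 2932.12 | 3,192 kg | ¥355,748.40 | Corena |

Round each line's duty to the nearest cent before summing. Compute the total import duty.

¥30,488.85

Line 1 (0509.33, Corena, 3,842 liters, ¥58,244.72):
Base rate for 0509.33 is 17.5% + ¥0.12/liter.
Origin Corena qualifies under the Faresta–Corena agreement and 0509.33 is covered: preferential rate 11% applies instead.
Duty = ¥58,244.72 × 11% = ¥6,406.92.
Line 2 (3234.88, Casland, 2,562 m², ¥97,894.02):
Base rate for 3234.88 is 13%.
Additional duty on 3234.88 from Casland: +11.6%. Applied ad valorem rate: 13% + 11.6% = 24.6%.
Duty = ¥97,894.02 × 24.6% = ¥24,081.93.
Line 3 (2932.12, Corena, 3,192 kg, ¥355,748.40):
Base rate for 2932.12 is 18% + ¥1.43/kg.
Origin Corena qualifies under the Faresta–Corena agreement and 2932.12 is covered: preferential rate Free applies instead.
Duty = ¥355,748.40 × 0% = ¥0.00.
Total = ¥6,406.92 + ¥24,081.93 + ¥0.00 = ¥30,488.85.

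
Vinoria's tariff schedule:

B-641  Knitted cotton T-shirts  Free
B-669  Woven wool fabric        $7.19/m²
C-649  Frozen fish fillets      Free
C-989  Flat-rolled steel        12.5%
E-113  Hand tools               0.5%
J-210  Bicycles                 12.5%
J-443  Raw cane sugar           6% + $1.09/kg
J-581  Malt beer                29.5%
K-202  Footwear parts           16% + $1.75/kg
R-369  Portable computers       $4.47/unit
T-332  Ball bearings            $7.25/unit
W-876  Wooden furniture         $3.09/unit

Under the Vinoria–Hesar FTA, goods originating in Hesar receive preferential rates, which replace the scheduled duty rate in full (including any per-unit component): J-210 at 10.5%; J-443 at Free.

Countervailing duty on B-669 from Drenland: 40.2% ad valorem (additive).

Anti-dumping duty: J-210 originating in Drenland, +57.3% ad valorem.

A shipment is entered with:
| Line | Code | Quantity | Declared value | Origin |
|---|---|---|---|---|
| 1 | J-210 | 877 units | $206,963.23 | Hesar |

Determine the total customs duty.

Line 1 (J-210, Hesar, 877 units, $206,963.23):
Base rate for J-210 is 12.5%.
Origin Hesar qualifies under the Vinoria–Hesar agreement and J-210 is covered: preferential rate 10.5% applies instead.
The additional-duty order on J-210 targets Drenland, not Hesar; it does not apply.
Duty = $206,963.23 × 10.5% = $21,731.14.

$21,731.14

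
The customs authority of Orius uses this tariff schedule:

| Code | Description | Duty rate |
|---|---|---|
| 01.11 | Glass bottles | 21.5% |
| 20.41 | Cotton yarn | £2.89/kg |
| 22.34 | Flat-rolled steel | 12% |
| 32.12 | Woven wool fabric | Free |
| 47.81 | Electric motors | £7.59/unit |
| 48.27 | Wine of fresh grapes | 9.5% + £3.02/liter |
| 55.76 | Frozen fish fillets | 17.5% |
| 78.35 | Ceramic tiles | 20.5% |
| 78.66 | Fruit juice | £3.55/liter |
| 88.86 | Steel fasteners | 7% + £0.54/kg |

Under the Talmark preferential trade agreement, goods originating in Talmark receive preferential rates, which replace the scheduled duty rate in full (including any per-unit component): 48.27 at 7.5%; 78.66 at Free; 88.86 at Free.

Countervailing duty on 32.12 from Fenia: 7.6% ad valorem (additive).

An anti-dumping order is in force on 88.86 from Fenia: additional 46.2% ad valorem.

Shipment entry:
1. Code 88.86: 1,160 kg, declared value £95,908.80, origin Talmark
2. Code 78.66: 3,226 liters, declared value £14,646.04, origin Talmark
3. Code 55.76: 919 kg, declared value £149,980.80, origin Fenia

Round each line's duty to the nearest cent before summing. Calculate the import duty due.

£26,246.64

Line 1 (88.86, Talmark, 1,160 kg, £95,908.80):
Base rate for 88.86 is 7% + £0.54/kg.
Origin Talmark qualifies under the Orius–Talmark agreement and 88.86 is covered: preferential rate Free applies instead.
The additional-duty order on 88.86 targets Fenia, not Talmark; it does not apply.
Duty = £95,908.80 × 0% = £0.00.
Line 2 (78.66, Talmark, 3,226 liters, £14,646.04):
Base rate for 78.66 is £3.55/liter.
Origin Talmark qualifies under the Orius–Talmark agreement and 78.66 is covered: preferential rate Free applies instead.
Duty = £14,646.04 × 0% = £0.00.
Line 3 (55.76, Fenia, 919 kg, £149,980.80):
Base rate for 55.76 is 17.5%.
Duty = £149,980.80 × 17.5% = £26,246.64.
Total = £0.00 + £0.00 + £26,246.64 = £26,246.64.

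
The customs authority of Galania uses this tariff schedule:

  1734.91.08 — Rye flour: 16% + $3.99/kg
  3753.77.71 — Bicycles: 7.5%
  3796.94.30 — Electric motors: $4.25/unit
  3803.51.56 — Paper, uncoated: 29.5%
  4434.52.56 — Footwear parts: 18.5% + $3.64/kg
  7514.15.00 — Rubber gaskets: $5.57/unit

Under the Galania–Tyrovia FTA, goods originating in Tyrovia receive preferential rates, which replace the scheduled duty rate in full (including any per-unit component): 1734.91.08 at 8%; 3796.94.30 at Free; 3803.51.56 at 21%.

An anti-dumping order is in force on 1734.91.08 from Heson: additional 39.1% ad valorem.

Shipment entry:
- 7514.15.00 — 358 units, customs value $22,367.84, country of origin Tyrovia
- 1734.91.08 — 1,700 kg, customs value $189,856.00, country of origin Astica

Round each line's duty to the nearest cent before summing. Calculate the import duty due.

Line 1 (7514.15.00, Tyrovia, 358 units, $22,367.84):
Base rate for 7514.15.00 is $5.57/unit.
Origin Tyrovia is the FTA partner but 7514.15.00 is not on the preference list; base rate stands.
Duty = 358 × $5.57 = $1,994.06.
Line 2 (1734.91.08, Astica, 1,700 kg, $189,856.00):
Base rate for 1734.91.08 is 16% + $3.99/kg.
1734.91.08 has an FTA preferential rate, but origin Astica is not Tyrovia; base rate stands.
The additional-duty order on 1734.91.08 targets Heson, not Astica; it does not apply.
Duty = $189,856.00 × 16% + 1,700 × $3.99 = $37,159.96.
Total = $1,994.06 + $37,159.96 = $39,154.02.

$39,154.02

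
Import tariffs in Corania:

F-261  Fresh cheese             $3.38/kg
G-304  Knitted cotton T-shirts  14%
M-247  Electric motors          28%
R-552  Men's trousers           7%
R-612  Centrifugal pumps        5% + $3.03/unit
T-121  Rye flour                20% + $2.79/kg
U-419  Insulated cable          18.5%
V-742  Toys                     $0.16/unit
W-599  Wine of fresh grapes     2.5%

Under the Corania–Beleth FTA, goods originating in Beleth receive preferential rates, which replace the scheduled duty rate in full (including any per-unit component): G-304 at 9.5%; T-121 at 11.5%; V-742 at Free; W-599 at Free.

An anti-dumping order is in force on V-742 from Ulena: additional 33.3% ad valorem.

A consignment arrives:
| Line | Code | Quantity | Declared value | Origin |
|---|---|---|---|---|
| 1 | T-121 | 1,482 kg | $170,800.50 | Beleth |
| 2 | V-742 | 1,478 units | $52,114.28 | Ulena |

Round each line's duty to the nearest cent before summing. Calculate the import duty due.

Line 1 (T-121, Beleth, 1,482 kg, $170,800.50):
Base rate for T-121 is 20% + $2.79/kg.
Origin Beleth qualifies under the Corania–Beleth agreement and T-121 is covered: preferential rate 11.5% applies instead.
Duty = $170,800.50 × 11.5% = $19,642.06.
Line 2 (V-742, Ulena, 1,478 units, $52,114.28):
Base rate for V-742 is $0.16/unit.
V-742 has an FTA preferential rate, but origin Ulena is not Beleth; base rate stands.
Additional duty on V-742 from Ulena: +33.3% ad valorem. Applied ad valorem rate = 33.3%.
Duty = $52,114.28 × 33.3% + 1,478 × $0.16 = $17,590.54.
Total = $19,642.06 + $17,590.54 = $37,232.60.

$37,232.60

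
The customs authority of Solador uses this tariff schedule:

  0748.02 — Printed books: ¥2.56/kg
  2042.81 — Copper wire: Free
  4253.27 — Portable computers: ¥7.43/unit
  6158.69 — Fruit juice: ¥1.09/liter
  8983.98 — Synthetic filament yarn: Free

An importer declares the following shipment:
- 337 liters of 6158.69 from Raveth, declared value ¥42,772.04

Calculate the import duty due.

Line 1 (6158.69, Raveth, 337 liters, ¥42,772.04):
Base rate for 6158.69 is ¥1.09/liter.
Duty = 337 × ¥1.09 = ¥367.33.

¥367.33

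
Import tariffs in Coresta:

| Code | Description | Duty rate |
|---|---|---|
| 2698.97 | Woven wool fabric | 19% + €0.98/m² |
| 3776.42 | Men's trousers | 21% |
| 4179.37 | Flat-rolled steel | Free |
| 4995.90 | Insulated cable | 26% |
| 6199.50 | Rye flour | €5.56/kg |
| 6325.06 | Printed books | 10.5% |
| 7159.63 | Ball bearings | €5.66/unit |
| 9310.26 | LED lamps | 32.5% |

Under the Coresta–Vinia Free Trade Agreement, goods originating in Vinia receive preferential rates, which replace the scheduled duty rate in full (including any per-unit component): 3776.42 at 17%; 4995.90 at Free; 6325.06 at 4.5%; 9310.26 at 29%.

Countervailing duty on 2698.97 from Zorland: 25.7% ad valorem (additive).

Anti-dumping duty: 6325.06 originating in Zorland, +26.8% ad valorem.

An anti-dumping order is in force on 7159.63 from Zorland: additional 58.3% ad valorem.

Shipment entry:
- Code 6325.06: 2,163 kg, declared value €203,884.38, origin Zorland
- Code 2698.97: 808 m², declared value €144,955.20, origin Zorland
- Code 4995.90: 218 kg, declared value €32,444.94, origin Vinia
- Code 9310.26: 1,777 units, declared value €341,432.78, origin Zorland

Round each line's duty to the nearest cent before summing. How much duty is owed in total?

€252,601.33

Line 1 (6325.06, Zorland, 2,163 kg, €203,884.38):
Base rate for 6325.06 is 10.5%.
6325.06 has an FTA preferential rate, but origin Zorland is not Vinia; base rate stands.
Additional duty on 6325.06 from Zorland: +26.8%. Applied ad valorem rate: 10.5% + 26.8% = 37.3%.
Duty = €203,884.38 × 37.3% = €76,048.87.
Line 2 (2698.97, Zorland, 808 m², €144,955.20):
Base rate for 2698.97 is 19% + €0.98/m².
Additional duty on 2698.97 from Zorland: +25.7%. Applied ad valorem rate: 19% + 25.7% = 44.7%.
Duty = €144,955.20 × 44.7% + 808 × €0.98 = €65,586.81.
Line 3 (4995.90, Vinia, 218 kg, €32,444.94):
Base rate for 4995.90 is 26%.
Origin Vinia qualifies under the Coresta–Vinia agreement and 4995.90 is covered: preferential rate Free applies instead.
Duty = €32,444.94 × 0% = €0.00.
Line 4 (9310.26, Zorland, 1,777 units, €341,432.78):
Base rate for 9310.26 is 32.5%.
9310.26 has an FTA preferential rate, but origin Zorland is not Vinia; base rate stands.
Duty = €341,432.78 × 32.5% = €110,965.65.
Total = €76,048.87 + €65,586.81 + €0.00 + €110,965.65 = €252,601.33.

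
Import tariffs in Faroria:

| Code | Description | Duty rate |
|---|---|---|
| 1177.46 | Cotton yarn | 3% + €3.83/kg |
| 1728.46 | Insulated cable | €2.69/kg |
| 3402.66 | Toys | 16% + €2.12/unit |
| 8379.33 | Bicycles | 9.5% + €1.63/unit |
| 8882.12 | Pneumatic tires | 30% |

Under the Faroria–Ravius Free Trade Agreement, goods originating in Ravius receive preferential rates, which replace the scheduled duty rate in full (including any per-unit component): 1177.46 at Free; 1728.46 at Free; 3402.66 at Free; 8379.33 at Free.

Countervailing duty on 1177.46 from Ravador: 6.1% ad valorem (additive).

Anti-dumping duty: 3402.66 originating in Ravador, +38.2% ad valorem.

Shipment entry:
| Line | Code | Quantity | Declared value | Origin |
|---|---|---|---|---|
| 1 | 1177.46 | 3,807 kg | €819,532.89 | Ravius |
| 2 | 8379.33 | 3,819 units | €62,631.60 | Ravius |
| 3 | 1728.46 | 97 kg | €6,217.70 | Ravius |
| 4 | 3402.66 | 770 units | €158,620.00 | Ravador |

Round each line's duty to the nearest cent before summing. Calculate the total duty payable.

Line 1 (1177.46, Ravius, 3,807 kg, €819,532.89):
Base rate for 1177.46 is 3% + €3.83/kg.
Origin Ravius qualifies under the Faroria–Ravius agreement and 1177.46 is covered: preferential rate Free applies instead.
The additional-duty order on 1177.46 targets Ravador, not Ravius; it does not apply.
Duty = €819,532.89 × 0% = €0.00.
Line 2 (8379.33, Ravius, 3,819 units, €62,631.60):
Base rate for 8379.33 is 9.5% + €1.63/unit.
Origin Ravius qualifies under the Faroria–Ravius agreement and 8379.33 is covered: preferential rate Free applies instead.
Duty = €62,631.60 × 0% = €0.00.
Line 3 (1728.46, Ravius, 97 kg, €6,217.70):
Base rate for 1728.46 is €2.69/kg.
Origin Ravius qualifies under the Faroria–Ravius agreement and 1728.46 is covered: preferential rate Free applies instead.
Duty = €6,217.70 × 0% = €0.00.
Line 4 (3402.66, Ravador, 770 units, €158,620.00):
Base rate for 3402.66 is 16% + €2.12/unit.
3402.66 has an FTA preferential rate, but origin Ravador is not Ravius; base rate stands.
Additional duty on 3402.66 from Ravador: +38.2%. Applied ad valorem rate: 16% + 38.2% = 54.2%.
Duty = €158,620.00 × 54.2% + 770 × €2.12 = €87,604.44.
Total = €0.00 + €0.00 + €0.00 + €87,604.44 = €87,604.44.

€87,604.44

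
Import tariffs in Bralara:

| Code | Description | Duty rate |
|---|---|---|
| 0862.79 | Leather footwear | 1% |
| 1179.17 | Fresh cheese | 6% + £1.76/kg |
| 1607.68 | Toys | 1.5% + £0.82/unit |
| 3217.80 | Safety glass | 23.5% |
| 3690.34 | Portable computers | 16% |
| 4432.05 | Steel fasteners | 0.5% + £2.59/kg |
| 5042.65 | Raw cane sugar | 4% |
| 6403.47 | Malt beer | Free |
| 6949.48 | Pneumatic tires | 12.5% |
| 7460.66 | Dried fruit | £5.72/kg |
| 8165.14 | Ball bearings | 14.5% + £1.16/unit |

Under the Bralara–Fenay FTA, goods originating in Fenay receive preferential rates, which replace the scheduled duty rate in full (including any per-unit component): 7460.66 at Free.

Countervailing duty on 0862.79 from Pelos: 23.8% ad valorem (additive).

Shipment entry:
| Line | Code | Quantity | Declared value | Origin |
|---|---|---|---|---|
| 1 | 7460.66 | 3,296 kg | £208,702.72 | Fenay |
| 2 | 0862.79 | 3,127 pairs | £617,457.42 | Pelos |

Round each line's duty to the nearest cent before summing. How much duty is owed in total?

Line 1 (7460.66, Fenay, 3,296 kg, £208,702.72):
Base rate for 7460.66 is £5.72/kg.
Origin Fenay qualifies under the Bralara–Fenay agreement and 7460.66 is covered: preferential rate Free applies instead.
Duty = £208,702.72 × 0% = £0.00.
Line 2 (0862.79, Pelos, 3,127 pairs, £617,457.42):
Base rate for 0862.79 is 1%.
Additional duty on 0862.79 from Pelos: +23.8%. Applied ad valorem rate: 1% + 23.8% = 24.8%.
Duty = £617,457.42 × 24.8% = £153,129.44.
Total = £0.00 + £153,129.44 = £153,129.44.

£153,129.44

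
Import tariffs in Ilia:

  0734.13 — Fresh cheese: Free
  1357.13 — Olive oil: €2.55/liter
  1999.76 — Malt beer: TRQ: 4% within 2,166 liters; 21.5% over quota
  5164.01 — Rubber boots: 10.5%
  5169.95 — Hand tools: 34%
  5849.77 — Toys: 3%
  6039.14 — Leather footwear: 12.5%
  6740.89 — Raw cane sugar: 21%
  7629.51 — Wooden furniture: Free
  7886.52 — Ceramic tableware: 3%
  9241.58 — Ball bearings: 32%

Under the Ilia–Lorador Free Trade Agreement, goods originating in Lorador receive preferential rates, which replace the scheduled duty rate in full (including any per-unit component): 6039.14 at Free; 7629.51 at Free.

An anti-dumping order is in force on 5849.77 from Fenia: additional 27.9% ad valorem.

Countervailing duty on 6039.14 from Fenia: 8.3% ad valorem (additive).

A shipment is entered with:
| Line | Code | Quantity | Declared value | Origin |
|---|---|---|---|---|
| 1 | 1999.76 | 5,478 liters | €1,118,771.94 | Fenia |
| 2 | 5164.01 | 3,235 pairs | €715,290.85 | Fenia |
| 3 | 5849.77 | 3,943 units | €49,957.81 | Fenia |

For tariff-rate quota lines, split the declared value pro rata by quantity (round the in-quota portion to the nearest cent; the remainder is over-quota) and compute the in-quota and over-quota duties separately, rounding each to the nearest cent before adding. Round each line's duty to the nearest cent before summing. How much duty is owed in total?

€253,665.09

Line 1 (1999.76, Fenia, 5,478 liters, €1,118,771.94):
Code 1999.76 is under a tariff-rate quota (threshold 2,166 liters). In-quota: 2,166 liters at 4%; over-quota: 3,312 liters at 21.5%.
Pro-rata value split: in-quota = €1,118,771.94 × 2,166/5,478 = €442,362.18; over-quota = €1,118,771.94 − €442,362.18 = €676,409.76.
In-quota duty = €442,362.18 × 4% = €17,694.49. Over-quota duty = €676,409.76 × 21.5% = €145,428.10.
Line duty = €17,694.49 + €145,428.10 = €163,122.59.
Line 2 (5164.01, Fenia, 3,235 pairs, €715,290.85):
Base rate for 5164.01 is 10.5%.
Duty = €715,290.85 × 10.5% = €75,105.54.
Line 3 (5849.77, Fenia, 3,943 units, €49,957.81):
Base rate for 5849.77 is 3%.
Additional duty on 5849.77 from Fenia: +27.9%. Applied ad valorem rate: 3% + 27.9% = 30.9%.
Duty = €49,957.81 × 30.9% = €15,436.96.
Total = €163,122.59 + €75,105.54 + €15,436.96 = €253,665.09.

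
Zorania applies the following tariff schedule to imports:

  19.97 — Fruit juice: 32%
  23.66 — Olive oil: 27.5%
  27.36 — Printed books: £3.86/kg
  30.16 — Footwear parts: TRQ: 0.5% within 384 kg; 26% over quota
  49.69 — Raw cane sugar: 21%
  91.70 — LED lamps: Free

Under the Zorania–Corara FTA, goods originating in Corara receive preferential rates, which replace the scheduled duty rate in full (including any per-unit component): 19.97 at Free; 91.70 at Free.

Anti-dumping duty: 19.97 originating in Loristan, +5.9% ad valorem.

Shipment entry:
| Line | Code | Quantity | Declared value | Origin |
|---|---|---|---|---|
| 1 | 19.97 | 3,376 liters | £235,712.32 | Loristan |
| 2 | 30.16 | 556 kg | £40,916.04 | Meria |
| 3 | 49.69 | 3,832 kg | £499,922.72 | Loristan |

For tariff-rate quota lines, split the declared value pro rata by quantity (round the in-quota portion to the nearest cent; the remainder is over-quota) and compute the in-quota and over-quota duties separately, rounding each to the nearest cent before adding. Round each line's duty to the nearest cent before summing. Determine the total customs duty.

£197,750.97

Line 1 (19.97, Loristan, 3,376 liters, £235,712.32):
Base rate for 19.97 is 32%.
19.97 has an FTA preferential rate, but origin Loristan is not Corara; base rate stands.
Additional duty on 19.97 from Loristan: +5.9%. Applied ad valorem rate: 32% + 5.9% = 37.9%.
Duty = £235,712.32 × 37.9% = £89,334.97.
Line 2 (30.16, Meria, 556 kg, £40,916.04):
Code 30.16 is under a tariff-rate quota (threshold 384 kg). In-quota: 384 kg at 0.5%; over-quota: 172 kg at 26%.
Pro-rata value split: in-quota = £40,916.04 × 384/556 = £28,258.56; over-quota = £40,916.04 − £28,258.56 = £12,657.48.
In-quota duty = £28,258.56 × 0.5% = £141.29. Over-quota duty = £12,657.48 × 26% = £3,290.94.
Line duty = £141.29 + £3,290.94 = £3,432.23.
Line 3 (49.69, Loristan, 3,832 kg, £499,922.72):
Base rate for 49.69 is 21%.
Duty = £499,922.72 × 21% = £104,983.77.
Total = £89,334.97 + £3,432.23 + £104,983.77 = £197,750.97.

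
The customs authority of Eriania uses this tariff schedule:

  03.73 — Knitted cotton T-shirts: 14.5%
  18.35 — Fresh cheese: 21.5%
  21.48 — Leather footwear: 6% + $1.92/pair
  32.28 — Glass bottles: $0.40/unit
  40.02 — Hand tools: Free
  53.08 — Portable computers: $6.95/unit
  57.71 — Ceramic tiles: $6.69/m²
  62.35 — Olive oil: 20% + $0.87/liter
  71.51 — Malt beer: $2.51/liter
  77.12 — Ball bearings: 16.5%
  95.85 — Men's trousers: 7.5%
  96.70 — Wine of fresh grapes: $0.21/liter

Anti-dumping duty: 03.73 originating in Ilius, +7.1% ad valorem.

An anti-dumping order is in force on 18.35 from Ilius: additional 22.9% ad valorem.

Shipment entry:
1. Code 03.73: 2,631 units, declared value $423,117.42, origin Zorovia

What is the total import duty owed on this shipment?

$61,352.03

Line 1 (03.73, Zorovia, 2,631 units, $423,117.42):
Base rate for 03.73 is 14.5%.
The additional-duty order on 03.73 targets Ilius, not Zorovia; it does not apply.
Duty = $423,117.42 × 14.5% = $61,352.03.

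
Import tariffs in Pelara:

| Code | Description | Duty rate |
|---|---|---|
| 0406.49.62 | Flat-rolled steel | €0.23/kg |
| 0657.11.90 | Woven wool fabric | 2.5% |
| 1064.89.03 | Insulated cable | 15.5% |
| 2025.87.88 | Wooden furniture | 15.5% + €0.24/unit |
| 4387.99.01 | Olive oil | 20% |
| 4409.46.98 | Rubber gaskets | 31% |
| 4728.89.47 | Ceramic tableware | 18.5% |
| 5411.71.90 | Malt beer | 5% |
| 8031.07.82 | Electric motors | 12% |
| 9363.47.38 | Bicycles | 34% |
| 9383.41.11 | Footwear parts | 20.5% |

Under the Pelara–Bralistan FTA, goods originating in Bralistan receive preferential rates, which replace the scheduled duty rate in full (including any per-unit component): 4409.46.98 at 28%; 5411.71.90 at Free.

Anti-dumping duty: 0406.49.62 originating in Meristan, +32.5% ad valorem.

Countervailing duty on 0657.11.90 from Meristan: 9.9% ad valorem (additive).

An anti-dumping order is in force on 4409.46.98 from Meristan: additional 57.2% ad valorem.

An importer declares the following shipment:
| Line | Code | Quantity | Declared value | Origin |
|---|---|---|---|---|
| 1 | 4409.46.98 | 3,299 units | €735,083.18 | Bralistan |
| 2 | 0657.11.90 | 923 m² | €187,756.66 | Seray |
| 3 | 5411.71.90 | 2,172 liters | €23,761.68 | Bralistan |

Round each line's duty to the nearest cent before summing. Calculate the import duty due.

Line 1 (4409.46.98, Bralistan, 3,299 units, €735,083.18):
Base rate for 4409.46.98 is 31%.
Origin Bralistan qualifies under the Pelara–Bralistan agreement and 4409.46.98 is covered: preferential rate 28% applies instead.
The additional-duty order on 4409.46.98 targets Meristan, not Bralistan; it does not apply.
Duty = €735,083.18 × 28% = €205,823.29.
Line 2 (0657.11.90, Seray, 923 m², €187,756.66):
Base rate for 0657.11.90 is 2.5%.
The additional-duty order on 0657.11.90 targets Meristan, not Seray; it does not apply.
Duty = €187,756.66 × 2.5% = €4,693.92.
Line 3 (5411.71.90, Bralistan, 2,172 liters, €23,761.68):
Base rate for 5411.71.90 is 5%.
Origin Bralistan qualifies under the Pelara–Bralistan agreement and 5411.71.90 is covered: preferential rate Free applies instead.
Duty = €23,761.68 × 0% = €0.00.
Total = €205,823.29 + €4,693.92 + €0.00 = €210,517.21.

€210,517.21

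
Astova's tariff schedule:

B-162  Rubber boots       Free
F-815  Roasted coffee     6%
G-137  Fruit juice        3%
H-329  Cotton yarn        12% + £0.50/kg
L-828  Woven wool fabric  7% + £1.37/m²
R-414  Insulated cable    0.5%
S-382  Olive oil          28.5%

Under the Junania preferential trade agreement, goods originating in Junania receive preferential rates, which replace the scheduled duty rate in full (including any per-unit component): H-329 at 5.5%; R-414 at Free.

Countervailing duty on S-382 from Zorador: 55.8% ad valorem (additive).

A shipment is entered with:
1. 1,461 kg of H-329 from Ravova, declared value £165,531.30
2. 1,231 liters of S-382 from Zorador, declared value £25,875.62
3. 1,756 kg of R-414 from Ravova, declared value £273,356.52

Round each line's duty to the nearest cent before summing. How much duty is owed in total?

£43,774.19

Line 1 (H-329, Ravova, 1,461 kg, £165,531.30):
Base rate for H-329 is 12% + £0.50/kg.
H-329 has an FTA preferential rate, but origin Ravova is not Junania; base rate stands.
Duty = £165,531.30 × 12% + 1,461 × £0.50 = £20,594.26.
Line 2 (S-382, Zorador, 1,231 liters, £25,875.62):
Base rate for S-382 is 28.5%.
Additional duty on S-382 from Zorador: +55.8%. Applied ad valorem rate: 28.5% + 55.8% = 84.3%.
Duty = £25,875.62 × 84.3% = £21,813.15.
Line 3 (R-414, Ravova, 1,756 kg, £273,356.52):
Base rate for R-414 is 0.5%.
R-414 has an FTA preferential rate, but origin Ravova is not Junania; base rate stands.
Duty = £273,356.52 × 0.5% = £1,366.78.
Total = £20,594.26 + £21,813.15 + £1,366.78 = £43,774.19.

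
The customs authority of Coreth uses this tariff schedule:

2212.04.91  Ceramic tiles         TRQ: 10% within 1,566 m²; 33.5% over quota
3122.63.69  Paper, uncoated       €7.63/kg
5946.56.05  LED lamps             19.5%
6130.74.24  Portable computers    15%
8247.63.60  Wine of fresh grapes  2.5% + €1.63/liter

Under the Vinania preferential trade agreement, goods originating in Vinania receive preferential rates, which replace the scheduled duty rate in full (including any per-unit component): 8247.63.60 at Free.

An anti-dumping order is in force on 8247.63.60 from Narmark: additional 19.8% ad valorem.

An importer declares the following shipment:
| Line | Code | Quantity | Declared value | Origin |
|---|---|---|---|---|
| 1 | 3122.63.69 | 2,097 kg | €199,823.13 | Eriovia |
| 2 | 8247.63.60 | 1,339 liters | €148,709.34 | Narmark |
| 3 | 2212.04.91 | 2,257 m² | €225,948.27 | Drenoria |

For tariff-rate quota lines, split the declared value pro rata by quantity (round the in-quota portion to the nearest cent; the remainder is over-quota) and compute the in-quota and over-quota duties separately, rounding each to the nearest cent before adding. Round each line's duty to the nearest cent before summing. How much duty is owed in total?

Line 1 (3122.63.69, Eriovia, 2,097 kg, €199,823.13):
Base rate for 3122.63.69 is €7.63/kg.
Duty = 2,097 × €7.63 = €16,000.11.
Line 2 (8247.63.60, Narmark, 1,339 liters, €148,709.34):
Base rate for 8247.63.60 is 2.5% + €1.63/liter.
8247.63.60 has an FTA preferential rate, but origin Narmark is not Vinania; base rate stands.
Additional duty on 8247.63.60 from Narmark: +19.8%. Applied ad valorem rate: 2.5% + 19.8% = 22.3%.
Duty = €148,709.34 × 22.3% + 1,339 × €1.63 = €35,344.75.
Line 3 (2212.04.91, Drenoria, 2,257 m², €225,948.27):
Code 2212.04.91 is under a tariff-rate quota (threshold 1,566 m²). In-quota: 1,566 m² at 10%; over-quota: 691 m² at 33.5%.
Pro-rata value split: in-quota = €225,948.27 × 1,566/2,257 = €156,772.26; over-quota = €225,948.27 − €156,772.26 = €69,176.01.
In-quota duty = €156,772.26 × 10% = €15,677.23. Over-quota duty = €69,176.01 × 33.5% = €23,173.96.
Line duty = €15,677.23 + €23,173.96 = €38,851.19.
Total = €16,000.11 + €35,344.75 + €38,851.19 = €90,196.05.

€90,196.05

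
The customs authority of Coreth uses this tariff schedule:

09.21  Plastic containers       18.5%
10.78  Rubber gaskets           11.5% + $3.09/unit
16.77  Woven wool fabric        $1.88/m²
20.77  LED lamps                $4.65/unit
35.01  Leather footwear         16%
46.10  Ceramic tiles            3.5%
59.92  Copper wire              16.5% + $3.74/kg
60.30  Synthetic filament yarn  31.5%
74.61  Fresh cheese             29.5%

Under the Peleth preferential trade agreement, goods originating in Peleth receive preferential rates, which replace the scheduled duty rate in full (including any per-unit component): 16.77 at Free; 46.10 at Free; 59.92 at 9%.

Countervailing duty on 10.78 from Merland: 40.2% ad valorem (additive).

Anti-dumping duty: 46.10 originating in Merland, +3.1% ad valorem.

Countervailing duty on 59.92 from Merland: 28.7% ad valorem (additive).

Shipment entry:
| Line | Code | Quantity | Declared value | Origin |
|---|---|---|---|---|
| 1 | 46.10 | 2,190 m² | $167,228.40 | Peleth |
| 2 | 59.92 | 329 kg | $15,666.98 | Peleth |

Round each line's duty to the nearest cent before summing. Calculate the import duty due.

$1,410.03

Line 1 (46.10, Peleth, 2,190 m², $167,228.40):
Base rate for 46.10 is 3.5%.
Origin Peleth qualifies under the Coreth–Peleth agreement and 46.10 is covered: preferential rate Free applies instead.
The additional-duty order on 46.10 targets Merland, not Peleth; it does not apply.
Duty = $167,228.40 × 0% = $0.00.
Line 2 (59.92, Peleth, 329 kg, $15,666.98):
Base rate for 59.92 is 16.5% + $3.74/kg.
Origin Peleth qualifies under the Coreth–Peleth agreement and 59.92 is covered: preferential rate 9% applies instead.
The additional-duty order on 59.92 targets Merland, not Peleth; it does not apply.
Duty = $15,666.98 × 9% = $1,410.03.
Total = $0.00 + $1,410.03 = $1,410.03.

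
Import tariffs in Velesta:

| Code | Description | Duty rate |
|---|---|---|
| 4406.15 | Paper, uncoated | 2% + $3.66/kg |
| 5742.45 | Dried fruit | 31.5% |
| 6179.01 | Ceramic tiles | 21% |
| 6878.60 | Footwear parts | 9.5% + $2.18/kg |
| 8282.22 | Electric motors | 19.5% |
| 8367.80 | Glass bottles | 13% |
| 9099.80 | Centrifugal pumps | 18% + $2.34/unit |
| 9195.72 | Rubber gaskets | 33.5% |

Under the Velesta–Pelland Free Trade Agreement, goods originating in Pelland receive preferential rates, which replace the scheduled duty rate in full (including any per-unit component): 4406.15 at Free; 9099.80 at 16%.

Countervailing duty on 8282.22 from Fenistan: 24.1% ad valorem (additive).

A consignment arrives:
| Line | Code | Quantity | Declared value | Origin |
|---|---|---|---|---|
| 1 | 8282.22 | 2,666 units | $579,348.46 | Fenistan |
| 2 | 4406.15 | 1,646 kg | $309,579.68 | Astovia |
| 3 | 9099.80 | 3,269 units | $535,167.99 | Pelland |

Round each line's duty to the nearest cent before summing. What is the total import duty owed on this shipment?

Line 1 (8282.22, Fenistan, 2,666 units, $579,348.46):
Base rate for 8282.22 is 19.5%.
Additional duty on 8282.22 from Fenistan: +24.1%. Applied ad valorem rate: 19.5% + 24.1% = 43.6%.
Duty = $579,348.46 × 43.6% = $252,595.93.
Line 2 (4406.15, Astovia, 1,646 kg, $309,579.68):
Base rate for 4406.15 is 2% + $3.66/kg.
4406.15 has an FTA preferential rate, but origin Astovia is not Pelland; base rate stands.
Duty = $309,579.68 × 2% + 1,646 × $3.66 = $12,215.95.
Line 3 (9099.80, Pelland, 3,269 units, $535,167.99):
Base rate for 9099.80 is 18% + $2.34/unit.
Origin Pelland qualifies under the Velesta–Pelland agreement and 9099.80 is covered: preferential rate 16% applies instead.
Duty = $535,167.99 × 16% = $85,626.88.
Total = $252,595.93 + $12,215.95 + $85,626.88 = $350,438.76.

$350,438.76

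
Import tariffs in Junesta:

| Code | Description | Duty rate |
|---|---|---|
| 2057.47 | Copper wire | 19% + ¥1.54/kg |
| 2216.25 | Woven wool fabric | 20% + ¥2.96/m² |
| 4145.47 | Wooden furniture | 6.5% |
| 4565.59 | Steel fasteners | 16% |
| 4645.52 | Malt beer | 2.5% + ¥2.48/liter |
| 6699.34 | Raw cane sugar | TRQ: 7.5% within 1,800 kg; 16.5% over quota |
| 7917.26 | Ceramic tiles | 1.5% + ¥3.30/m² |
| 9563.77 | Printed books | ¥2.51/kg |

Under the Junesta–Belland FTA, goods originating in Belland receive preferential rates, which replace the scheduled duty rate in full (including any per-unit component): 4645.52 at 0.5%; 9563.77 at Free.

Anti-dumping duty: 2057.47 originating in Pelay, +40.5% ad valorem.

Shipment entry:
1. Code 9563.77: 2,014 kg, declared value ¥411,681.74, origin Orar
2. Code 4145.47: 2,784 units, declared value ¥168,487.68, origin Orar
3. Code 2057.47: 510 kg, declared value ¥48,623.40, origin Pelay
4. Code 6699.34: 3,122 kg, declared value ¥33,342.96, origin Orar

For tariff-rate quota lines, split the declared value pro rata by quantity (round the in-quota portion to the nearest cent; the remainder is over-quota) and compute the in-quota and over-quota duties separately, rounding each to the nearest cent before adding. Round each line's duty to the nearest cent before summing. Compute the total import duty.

¥49,494.59

Line 1 (9563.77, Orar, 2,014 kg, ¥411,681.74):
Base rate for 9563.77 is ¥2.51/kg.
9563.77 has an FTA preferential rate, but origin Orar is not Belland; base rate stands.
Duty = 2,014 × ¥2.51 = ¥5,055.14.
Line 2 (4145.47, Orar, 2,784 units, ¥168,487.68):
Base rate for 4145.47 is 6.5%.
Duty = ¥168,487.68 × 6.5% = ¥10,951.70.
Line 3 (2057.47, Pelay, 510 kg, ¥48,623.40):
Base rate for 2057.47 is 19% + ¥1.54/kg.
Additional duty on 2057.47 from Pelay: +40.5%. Applied ad valorem rate: 19% + 40.5% = 59.5%.
Duty = ¥48,623.40 × 59.5% + 510 × ¥1.54 = ¥29,716.32.
Line 4 (6699.34, Orar, 3,122 kg, ¥33,342.96):
Code 6699.34 is under a tariff-rate quota (threshold 1,800 kg). In-quota: 1,800 kg at 7.5%; over-quota: 1,322 kg at 16.5%.
Pro-rata value split: in-quota = ¥33,342.96 × 1,800/3,122 = ¥19,224.00; over-quota = ¥33,342.96 − ¥19,224.00 = ¥14,118.96.
In-quota duty = ¥19,224.00 × 7.5% = ¥1,441.80. Over-quota duty = ¥14,118.96 × 16.5% = ¥2,329.63.
Line duty = ¥1,441.80 + ¥2,329.63 = ¥3,771.43.
Total = ¥5,055.14 + ¥10,951.70 + ¥29,716.32 + ¥3,771.43 = ¥49,494.59.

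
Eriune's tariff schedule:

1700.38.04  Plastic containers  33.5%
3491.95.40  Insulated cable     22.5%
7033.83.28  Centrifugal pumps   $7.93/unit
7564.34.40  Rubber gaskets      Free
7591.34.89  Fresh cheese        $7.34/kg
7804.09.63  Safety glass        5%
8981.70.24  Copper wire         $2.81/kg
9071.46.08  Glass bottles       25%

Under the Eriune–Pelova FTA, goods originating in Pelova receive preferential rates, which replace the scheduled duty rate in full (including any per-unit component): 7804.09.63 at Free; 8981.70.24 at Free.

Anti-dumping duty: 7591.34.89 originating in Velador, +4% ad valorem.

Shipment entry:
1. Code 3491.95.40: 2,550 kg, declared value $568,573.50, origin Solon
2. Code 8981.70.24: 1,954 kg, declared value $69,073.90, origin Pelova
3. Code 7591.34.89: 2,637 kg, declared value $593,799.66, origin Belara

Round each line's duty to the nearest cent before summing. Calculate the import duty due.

Line 1 (3491.95.40, Solon, 2,550 kg, $568,573.50):
Base rate for 3491.95.40 is 22.5%.
Duty = $568,573.50 × 22.5% = $127,929.04.
Line 2 (8981.70.24, Pelova, 1,954 kg, $69,073.90):
Base rate for 8981.70.24 is $2.81/kg.
Origin Pelova qualifies under the Eriune–Pelova agreement and 8981.70.24 is covered: preferential rate Free applies instead.
Duty = $69,073.90 × 0% = $0.00.
Line 3 (7591.34.89, Belara, 2,637 kg, $593,799.66):
Base rate for 7591.34.89 is $7.34/kg.
The additional-duty order on 7591.34.89 targets Velador, not Belara; it does not apply.
Duty = 2,637 × $7.34 = $19,355.58.
Total = $127,929.04 + $0.00 + $19,355.58 = $147,284.62.

$147,284.62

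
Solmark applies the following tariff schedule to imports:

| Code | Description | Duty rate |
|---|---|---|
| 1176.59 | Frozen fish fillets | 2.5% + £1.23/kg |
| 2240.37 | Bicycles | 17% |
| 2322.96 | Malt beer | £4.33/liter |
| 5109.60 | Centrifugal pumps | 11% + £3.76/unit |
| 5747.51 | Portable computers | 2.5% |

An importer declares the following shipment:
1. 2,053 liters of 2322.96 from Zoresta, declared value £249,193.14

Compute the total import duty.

Line 1 (2322.96, Zoresta, 2,053 liters, £249,193.14):
Base rate for 2322.96 is £4.33/liter.
Duty = 2,053 × £4.33 = £8,889.49.

£8,889.49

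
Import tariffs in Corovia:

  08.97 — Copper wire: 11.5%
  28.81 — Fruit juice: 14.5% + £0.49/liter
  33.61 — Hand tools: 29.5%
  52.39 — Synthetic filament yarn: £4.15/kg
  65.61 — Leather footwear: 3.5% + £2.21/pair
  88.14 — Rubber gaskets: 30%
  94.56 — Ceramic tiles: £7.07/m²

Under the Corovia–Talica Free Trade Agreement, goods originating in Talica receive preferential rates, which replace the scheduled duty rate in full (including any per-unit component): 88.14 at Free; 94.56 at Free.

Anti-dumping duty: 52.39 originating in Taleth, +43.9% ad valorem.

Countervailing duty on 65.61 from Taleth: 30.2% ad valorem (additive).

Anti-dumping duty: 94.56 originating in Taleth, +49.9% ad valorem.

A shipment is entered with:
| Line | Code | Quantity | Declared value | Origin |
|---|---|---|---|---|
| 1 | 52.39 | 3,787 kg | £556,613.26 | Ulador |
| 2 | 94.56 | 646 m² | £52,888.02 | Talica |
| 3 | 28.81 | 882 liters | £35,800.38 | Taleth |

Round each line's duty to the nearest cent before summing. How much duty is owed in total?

£21,339.29

Line 1 (52.39, Ulador, 3,787 kg, £556,613.26):
Base rate for 52.39 is £4.15/kg.
The additional-duty order on 52.39 targets Taleth, not Ulador; it does not apply.
Duty = 3,787 × £4.15 = £15,716.05.
Line 2 (94.56, Talica, 646 m², £52,888.02):
Base rate for 94.56 is £7.07/m².
Origin Talica qualifies under the Corovia–Talica agreement and 94.56 is covered: preferential rate Free applies instead.
The additional-duty order on 94.56 targets Taleth, not Talica; it does not apply.
Duty = £52,888.02 × 0% = £0.00.
Line 3 (28.81, Taleth, 882 liters, £35,800.38):
Base rate for 28.81 is 14.5% + £0.49/liter.
Duty = £35,800.38 × 14.5% + 882 × £0.49 = £5,623.24.
Total = £15,716.05 + £0.00 + £5,623.24 = £21,339.29.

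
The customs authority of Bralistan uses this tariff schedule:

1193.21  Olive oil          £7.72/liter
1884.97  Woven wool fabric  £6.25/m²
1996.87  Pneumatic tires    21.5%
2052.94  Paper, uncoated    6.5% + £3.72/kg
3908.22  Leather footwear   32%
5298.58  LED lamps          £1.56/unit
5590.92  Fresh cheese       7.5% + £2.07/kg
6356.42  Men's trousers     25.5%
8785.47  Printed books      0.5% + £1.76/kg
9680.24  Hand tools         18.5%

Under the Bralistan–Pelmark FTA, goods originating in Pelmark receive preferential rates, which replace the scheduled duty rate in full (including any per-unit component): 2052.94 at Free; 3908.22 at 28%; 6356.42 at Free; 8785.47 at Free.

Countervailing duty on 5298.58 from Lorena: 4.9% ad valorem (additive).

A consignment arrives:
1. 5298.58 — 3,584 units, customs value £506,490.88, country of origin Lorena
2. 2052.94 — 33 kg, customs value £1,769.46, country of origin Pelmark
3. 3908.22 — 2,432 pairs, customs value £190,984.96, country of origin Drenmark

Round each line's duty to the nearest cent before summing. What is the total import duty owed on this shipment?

Line 1 (5298.58, Lorena, 3,584 units, £506,490.88):
Base rate for 5298.58 is £1.56/unit.
Additional duty on 5298.58 from Lorena: +4.9% ad valorem. Applied ad valorem rate = 4.9%.
Duty = £506,490.88 × 4.9% + 3,584 × £1.56 = £30,409.09.
Line 2 (2052.94, Pelmark, 33 kg, £1,769.46):
Base rate for 2052.94 is 6.5% + £3.72/kg.
Origin Pelmark qualifies under the Bralistan–Pelmark agreement and 2052.94 is covered: preferential rate Free applies instead.
Duty = £1,769.46 × 0% = £0.00.
Line 3 (3908.22, Drenmark, 2,432 pairs, £190,984.96):
Base rate for 3908.22 is 32%.
3908.22 has an FTA preferential rate, but origin Drenmark is not Pelmark; base rate stands.
Duty = £190,984.96 × 32% = £61,115.19.
Total = £30,409.09 + £0.00 + £61,115.19 = £91,524.28.

£91,524.28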